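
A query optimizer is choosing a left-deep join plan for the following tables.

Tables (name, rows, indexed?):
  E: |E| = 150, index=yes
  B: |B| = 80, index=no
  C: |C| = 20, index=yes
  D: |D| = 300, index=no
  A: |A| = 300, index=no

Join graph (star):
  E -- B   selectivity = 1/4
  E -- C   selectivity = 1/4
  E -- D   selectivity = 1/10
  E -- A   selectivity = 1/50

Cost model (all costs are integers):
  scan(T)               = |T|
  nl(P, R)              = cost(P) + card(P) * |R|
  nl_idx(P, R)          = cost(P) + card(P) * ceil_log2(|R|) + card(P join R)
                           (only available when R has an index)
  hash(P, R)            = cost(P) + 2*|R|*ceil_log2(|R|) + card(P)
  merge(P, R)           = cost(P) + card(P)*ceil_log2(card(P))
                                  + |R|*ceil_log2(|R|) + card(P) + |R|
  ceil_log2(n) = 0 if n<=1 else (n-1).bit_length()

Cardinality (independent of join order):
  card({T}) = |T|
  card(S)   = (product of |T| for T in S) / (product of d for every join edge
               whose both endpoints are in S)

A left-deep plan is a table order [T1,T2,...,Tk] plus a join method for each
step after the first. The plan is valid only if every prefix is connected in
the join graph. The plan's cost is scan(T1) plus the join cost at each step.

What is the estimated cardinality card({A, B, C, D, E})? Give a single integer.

Tables in S: A(300), B(80), C(20), D(300), E(150)
Edges inside S: E-B(d=4), E-C(d=4), E-D(d=10), E-A(d=50)
numerator = 300 * 80 * 20 * 300 * 150 = 21600000000
denominator = 4 * 4 * 10 * 50 = 8000
card(S) = 21600000000 / 8000 = 2700000

2700000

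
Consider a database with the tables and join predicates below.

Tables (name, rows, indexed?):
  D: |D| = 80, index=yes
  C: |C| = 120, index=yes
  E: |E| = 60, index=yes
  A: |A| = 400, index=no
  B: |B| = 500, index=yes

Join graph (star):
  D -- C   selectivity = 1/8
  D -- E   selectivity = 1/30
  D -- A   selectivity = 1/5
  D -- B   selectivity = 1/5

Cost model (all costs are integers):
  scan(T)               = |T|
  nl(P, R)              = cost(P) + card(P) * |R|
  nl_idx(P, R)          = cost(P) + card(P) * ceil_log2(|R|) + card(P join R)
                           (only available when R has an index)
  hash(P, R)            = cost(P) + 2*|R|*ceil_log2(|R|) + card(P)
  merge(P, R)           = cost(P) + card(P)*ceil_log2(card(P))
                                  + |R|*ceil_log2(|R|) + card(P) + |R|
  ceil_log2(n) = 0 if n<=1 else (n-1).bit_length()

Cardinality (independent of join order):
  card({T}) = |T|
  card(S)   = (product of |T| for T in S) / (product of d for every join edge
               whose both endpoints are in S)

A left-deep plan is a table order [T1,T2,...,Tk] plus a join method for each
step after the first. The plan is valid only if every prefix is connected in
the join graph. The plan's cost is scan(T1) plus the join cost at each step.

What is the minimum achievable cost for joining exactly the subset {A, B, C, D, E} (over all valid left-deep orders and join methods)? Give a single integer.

Selinger DP over subsets of {A,B,C,D,E}:
  {D}: scan cost=80, card=80
  {C}: scan cost=120, card=120
  {E}: scan cost=60, card=60
  {A}: scan cost=400, card=400
  {B}: scan cost=500, card=500
  {CD}: card=1200; try (D,hash)→1360, (C,merge)→1680, (D,merge)→1720, (C,hash)→1840, (C,nl_idx)→1840, (D,nl_idx)→2160 …(+2); best=1360 via (D,hash)
  {DE}: card=160; try (D,nl_idx)→640, (E,nl_idx)→720, (E,hash)→880, (D,merge)→1120, (E,merge)→1140, (D,hash)→1240 …(+2); best=640 via (D,nl_idx)
  {AD}: card=6400; try (D,hash)→1920, (A,merge)→4720, (D,merge)→5040, (A,hash)→7360, (D,nl_idx)→9600, (A,nl)→32080 …(+1); best=1920 via (D,hash)
  {BD}: card=8000; try (D,hash)→2120, (B,merge)→5720, (D,merge)→6140, (B,nl_idx)→8800, (B,hash)→9160, (D,nl_idx)→12000 …(+2); best=2120 via (D,hash)
  {CDE}: card=2400; try (C,hash)→2480, (C,merge)→3040, (E,hash)→3280, (C,nl_idx)→4160, (E,nl_idx)→10960, (E,merge)→16180 …(+2); best=2480 via (C,hash)
  {ACD}: card=96000; try (A,hash)→9760, (C,hash)→10000, (A,merge)→19760, (C,merge)→92480, (C,nl_idx)→142720, (A,nl)→481360 …(+1); best=9760 via (A,hash)
  {BCD}: card=120000; try (B,hash)→11560, (C,hash)→11800, (B,merge)→20760, (C,merge)→115080, (B,nl_idx)→132160, (C,nl_idx)→178120 …(+2); best=11560 via (B,hash)
  {ADE}: card=12800; try (A,merge)→6080, (A,hash)→8000, (E,hash)→9040, (E,nl_idx)→53120, (A,nl)→64640, (E,merge)→91940 …(+1); best=6080 via (A,merge)
  {BDE}: card=16000; try (B,merge)→7080, (B,hash)→9800, (E,hash)→10840, (B,nl_idx)→18080, (E,nl_idx)→66120, (B,nl)→80640 …(+2); best=7080 via (B,merge)
  {ABD}: card=640000; try (B,hash)→17320, (A,hash)→17320, (B,merge)→96520, (A,merge)→118120, (B,nl_idx)→699520, (B,nl)→3201920 …(+1); best=17320 via (B,hash)
  {ACDE}: card=192000; try (A,hash)→12080, (C,hash)→20560, (A,merge)→37680, (E,hash)→106480, (C,merge)→199040, (C,nl_idx)→287680 …(+5); best=12080 via (A,hash)
  {BCDE}: card=240000; try (B,hash)→13880, (C,hash)→24760, (B,merge)→38680, (E,hash)→132280, (C,merge)→248040, (B,nl_idx)→264080 …(+6); best=13880 via (B,hash)
  {ABCD}: card=9600000; try (B,hash)→114760, (A,hash)→138760, (C,hash)→659000, (B,merge)→1742760, (A,merge)→2175560, (B,nl_idx)→10473760 …(+5); best=114760 via (B,hash)
  {ABDE}: card=1280000; try (B,hash)→27880, (A,hash)→30280, (B,merge)→203080, (A,merge)→251080, (E,hash)→658040, (B,nl_idx)→1401280 …(+5); best=27880 via (B,hash)
  {ABCDE}: card=19200000; try (B,hash)→213080, (A,hash)→261080, (C,hash)→1309560, (B,merge)→3665080, (A,merge)→4577880, (E,hash)→9715480 …(+9); best=213080 via (B,hash)

213080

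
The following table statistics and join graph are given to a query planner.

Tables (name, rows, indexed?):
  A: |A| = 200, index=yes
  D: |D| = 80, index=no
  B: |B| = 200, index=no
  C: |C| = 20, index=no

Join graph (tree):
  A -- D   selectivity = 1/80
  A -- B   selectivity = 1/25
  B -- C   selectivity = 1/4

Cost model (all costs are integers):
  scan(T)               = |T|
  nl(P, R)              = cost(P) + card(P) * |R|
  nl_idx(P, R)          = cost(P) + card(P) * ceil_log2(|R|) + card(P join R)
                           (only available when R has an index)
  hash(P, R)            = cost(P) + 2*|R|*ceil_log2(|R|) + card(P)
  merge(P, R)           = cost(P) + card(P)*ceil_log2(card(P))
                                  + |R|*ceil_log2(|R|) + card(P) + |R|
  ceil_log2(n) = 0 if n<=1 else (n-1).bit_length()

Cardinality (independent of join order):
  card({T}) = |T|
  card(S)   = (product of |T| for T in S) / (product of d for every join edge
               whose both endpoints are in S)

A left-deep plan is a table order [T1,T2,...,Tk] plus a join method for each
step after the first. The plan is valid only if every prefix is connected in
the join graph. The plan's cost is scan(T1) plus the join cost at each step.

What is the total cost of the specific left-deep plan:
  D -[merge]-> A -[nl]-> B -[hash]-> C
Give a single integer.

step 1: scan D: cost=80, card=80
step 2: join A via merge
    card(P join A) = 80*200/(80) = 200
    cost = 80 + 80*7 + 200*8 + 80 + 200 = 2520
step 3: join B via nl
    card(P join B) = 200*200/(25) = 1600
    cost = 2520 + 200*200 = 42520
step 4: join C via hash
    card(P join C) = 1600*20/(4) = 8000
    cost = 42520 + 2*20*5 + 1600 = 44320

44320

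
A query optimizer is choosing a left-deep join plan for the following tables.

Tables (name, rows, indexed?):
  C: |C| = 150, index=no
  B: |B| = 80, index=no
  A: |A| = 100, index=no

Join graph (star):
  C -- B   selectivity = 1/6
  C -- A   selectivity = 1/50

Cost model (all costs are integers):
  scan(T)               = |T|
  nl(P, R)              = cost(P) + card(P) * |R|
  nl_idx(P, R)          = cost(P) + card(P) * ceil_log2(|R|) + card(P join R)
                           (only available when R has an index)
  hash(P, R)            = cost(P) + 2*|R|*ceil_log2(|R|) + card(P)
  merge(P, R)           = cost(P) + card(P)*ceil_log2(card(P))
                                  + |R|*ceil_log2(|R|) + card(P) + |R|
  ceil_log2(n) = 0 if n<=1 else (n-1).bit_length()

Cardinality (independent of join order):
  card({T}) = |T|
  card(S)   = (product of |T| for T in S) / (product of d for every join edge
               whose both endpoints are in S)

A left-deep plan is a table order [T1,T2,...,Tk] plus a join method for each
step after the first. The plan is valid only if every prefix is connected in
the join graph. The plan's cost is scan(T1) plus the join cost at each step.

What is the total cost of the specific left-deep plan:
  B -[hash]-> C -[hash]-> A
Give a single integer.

5960

step 1: scan B: cost=80, card=80
step 2: join C via hash
    card(P join C) = 80*150/(6) = 2000
    cost = 80 + 2*150*8 + 80 = 2560
step 3: join A via hash
    card(P join A) = 2000*100/(50) = 4000
    cost = 2560 + 2*100*7 + 2000 = 5960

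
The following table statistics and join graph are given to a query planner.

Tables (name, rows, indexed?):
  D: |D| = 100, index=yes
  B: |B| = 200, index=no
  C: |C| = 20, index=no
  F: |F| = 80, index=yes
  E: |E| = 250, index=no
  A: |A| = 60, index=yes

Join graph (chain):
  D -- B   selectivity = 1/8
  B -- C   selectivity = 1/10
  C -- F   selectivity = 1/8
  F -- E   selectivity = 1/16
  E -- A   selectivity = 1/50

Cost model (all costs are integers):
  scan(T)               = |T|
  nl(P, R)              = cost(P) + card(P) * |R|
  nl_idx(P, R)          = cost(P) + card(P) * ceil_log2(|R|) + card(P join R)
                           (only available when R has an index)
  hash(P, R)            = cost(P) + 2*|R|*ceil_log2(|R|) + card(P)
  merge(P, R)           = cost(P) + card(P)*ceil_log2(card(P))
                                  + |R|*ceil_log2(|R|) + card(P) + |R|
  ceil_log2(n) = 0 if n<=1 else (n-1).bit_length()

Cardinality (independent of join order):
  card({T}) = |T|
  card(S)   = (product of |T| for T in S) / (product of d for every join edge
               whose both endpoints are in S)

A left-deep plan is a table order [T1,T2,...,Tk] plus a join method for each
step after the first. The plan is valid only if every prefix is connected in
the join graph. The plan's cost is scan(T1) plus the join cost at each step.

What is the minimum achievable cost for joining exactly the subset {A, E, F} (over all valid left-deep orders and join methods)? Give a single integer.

2640

Selinger DP over subsets of {A,E,F}:
  {F}: scan cost=80, card=80
  {E}: scan cost=250, card=250
  {A}: scan cost=60, card=60
  {EF}: card=1250; try (F,hash)→1620, (E,merge)→2970, (F,merge)→3140, (F,nl_idx)→3250, (E,hash)→4160, (E,nl)→20080 …(+1); best=1620 via (F,hash)
  {AE}: card=300; try (A,hash)→1220, (A,nl_idx)→2050, (E,merge)→2730, (A,merge)→2920, (E,hash)→4120, (E,nl)→15060 …(+1); best=1220 via (A,hash)
  {AEF}: card=1500; try (F,hash)→2640, (A,hash)→3590, (F,nl_idx)→4820, (F,merge)→4860, (A,nl_idx)→10620, (A,merge)→17040 …(+2); best=2640 via (F,hash)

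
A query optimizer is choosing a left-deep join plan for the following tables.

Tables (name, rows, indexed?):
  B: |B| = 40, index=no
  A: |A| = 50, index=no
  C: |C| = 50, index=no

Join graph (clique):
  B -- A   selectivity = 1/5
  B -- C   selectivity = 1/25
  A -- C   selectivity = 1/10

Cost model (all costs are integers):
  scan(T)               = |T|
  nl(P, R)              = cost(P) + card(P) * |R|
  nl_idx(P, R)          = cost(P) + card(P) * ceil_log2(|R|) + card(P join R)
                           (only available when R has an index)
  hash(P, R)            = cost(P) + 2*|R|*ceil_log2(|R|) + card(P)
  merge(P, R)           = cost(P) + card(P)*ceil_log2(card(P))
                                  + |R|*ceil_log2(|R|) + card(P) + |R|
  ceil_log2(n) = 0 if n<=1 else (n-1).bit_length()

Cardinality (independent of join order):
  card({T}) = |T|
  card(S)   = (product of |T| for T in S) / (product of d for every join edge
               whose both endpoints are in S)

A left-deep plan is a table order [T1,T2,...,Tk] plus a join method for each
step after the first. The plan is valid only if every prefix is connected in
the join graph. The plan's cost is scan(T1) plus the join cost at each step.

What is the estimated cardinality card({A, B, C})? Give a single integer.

80

Tables in S: A(50), B(40), C(50)
Edges inside S: B-A(d=5), B-C(d=25), A-C(d=10)
numerator = 50 * 40 * 50 = 100000
denominator = 5 * 25 * 10 = 1250
card(S) = 100000 / 1250 = 80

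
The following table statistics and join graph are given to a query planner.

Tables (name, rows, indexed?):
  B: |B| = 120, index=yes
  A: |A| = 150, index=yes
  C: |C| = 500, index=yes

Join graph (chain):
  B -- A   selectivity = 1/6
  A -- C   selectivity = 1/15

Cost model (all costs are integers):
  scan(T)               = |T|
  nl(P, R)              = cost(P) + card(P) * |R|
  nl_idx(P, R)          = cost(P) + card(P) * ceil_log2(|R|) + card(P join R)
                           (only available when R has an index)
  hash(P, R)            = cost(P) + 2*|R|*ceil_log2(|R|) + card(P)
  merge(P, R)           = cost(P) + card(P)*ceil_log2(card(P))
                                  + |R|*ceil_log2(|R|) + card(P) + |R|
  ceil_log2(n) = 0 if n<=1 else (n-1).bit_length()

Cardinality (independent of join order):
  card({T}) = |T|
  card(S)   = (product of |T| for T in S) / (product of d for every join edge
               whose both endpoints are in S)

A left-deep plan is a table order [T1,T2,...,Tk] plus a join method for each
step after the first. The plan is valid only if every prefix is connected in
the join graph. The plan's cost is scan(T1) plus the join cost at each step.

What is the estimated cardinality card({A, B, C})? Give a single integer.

100000

Tables in S: A(150), B(120), C(500)
Edges inside S: B-A(d=6), A-C(d=15)
numerator = 150 * 120 * 500 = 9000000
denominator = 6 * 15 = 90
card(S) = 9000000 / 90 = 100000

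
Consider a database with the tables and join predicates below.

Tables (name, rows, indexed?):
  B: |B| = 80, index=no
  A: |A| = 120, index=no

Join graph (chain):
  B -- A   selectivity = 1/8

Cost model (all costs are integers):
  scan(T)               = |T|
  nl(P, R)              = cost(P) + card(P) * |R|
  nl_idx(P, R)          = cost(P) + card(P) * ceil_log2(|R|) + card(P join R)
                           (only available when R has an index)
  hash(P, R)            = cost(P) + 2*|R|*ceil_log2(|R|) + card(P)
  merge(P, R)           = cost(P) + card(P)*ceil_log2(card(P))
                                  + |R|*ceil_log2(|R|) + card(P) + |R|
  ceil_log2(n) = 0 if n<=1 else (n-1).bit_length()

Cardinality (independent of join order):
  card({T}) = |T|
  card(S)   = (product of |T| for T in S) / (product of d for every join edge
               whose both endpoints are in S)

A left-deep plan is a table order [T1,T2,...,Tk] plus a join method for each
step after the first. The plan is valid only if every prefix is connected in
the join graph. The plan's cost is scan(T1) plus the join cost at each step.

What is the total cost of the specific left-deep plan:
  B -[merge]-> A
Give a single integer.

step 1: scan B: cost=80, card=80
step 2: join A via merge
    card(P join A) = 80*120/(8) = 1200
    cost = 80 + 80*7 + 120*7 + 80 + 120 = 1680

1680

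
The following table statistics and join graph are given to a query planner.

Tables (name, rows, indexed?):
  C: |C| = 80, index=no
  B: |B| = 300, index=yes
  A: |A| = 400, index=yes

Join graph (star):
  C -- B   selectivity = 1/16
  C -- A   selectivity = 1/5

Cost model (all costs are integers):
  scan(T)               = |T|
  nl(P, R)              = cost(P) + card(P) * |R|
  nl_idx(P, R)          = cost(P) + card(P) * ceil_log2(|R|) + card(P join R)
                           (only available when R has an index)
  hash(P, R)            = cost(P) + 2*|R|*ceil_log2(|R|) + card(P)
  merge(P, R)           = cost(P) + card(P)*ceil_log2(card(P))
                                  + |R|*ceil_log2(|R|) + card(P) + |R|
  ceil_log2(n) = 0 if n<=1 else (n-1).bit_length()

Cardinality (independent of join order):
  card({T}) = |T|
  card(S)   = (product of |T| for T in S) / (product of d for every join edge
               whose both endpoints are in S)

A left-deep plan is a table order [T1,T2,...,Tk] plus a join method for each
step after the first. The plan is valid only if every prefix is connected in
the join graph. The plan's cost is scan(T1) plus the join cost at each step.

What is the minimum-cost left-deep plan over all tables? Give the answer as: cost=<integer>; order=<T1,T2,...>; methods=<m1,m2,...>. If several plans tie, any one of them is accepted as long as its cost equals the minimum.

cost=10420; order=B,C,A; methods=hash,hash

Selinger DP (subsets sized 1..n):
  {C}: scan cost=80, card=80
  {B}: scan cost=300, card=300
  {A}: scan cost=400, card=400
  {BC}: card=1500; try (C,hash)→1720, (B,nl_idx)→2300, (B,merge)→3720, (C,merge)→3940, (B,hash)→5560, (B,nl)→24080 …(+1); best=1720 via (C,hash)
  {AC}: card=6400; try (C,hash)→1920, (A,merge)→4720, (C,merge)→5040, (A,nl_idx)→7200, (A,hash)→7360, (A,nl)→32080 …(+1); best=1920 via (C,hash)
  {ABC}: card=120000; try (A,hash)→10420, (B,hash)→13720, (A,merge)→23720, (B,merge)→94520, (A,nl_idx)→135220, (B,nl_idx)→179520 …(+2); best=10420 via (A,hash)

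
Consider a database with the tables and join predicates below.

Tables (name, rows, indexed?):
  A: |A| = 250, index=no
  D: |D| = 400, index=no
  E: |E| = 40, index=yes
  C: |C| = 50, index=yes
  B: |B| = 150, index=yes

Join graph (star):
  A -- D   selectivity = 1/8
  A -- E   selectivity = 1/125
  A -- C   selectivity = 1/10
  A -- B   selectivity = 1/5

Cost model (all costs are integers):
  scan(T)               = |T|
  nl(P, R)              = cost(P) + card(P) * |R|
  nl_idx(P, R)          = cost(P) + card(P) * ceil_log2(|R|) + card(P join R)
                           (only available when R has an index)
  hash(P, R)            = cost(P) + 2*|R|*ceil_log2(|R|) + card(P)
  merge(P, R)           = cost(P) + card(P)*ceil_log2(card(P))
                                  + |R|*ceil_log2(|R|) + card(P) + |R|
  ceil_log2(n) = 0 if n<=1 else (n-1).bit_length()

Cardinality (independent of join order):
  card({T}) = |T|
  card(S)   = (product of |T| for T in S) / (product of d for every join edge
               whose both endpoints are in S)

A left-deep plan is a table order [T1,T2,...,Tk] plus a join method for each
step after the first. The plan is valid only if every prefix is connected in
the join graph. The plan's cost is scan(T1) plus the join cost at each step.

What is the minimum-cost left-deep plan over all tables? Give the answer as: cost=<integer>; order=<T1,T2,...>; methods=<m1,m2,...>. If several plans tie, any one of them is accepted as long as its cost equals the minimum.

cost=23660; order=A,E,C,B,D; methods=hash,hash,hash,hash

Selinger DP (subsets sized 1..n):
  {A}: scan cost=250, card=250
  {D}: scan cost=400, card=400
  {E}: scan cost=40, card=40
  {C}: scan cost=50, card=50
  {B}: scan cost=150, card=150
  {AD}: card=12500; try (A,hash)→4800, (D,merge)→6500, (A,merge)→6650, (D,hash)→7700, (D,nl)→100250, (A,nl)→100400; best=4800 via (A,hash)
  {AE}: card=80; try (E,hash)→980, (E,nl_idx)→1830, (A,merge)→2570, (E,merge)→2780, (A,hash)→4080, (A,nl)→10040 …(+1); best=980 via (E,hash)
  {AC}: card=1250; try (C,hash)→1100, (A,merge)→2650, (C,merge)→2850, (C,nl_idx)→3000, (A,hash)→4100, (A,nl)→12550 …(+1); best=1100 via (C,hash)
  {AB}: card=7500; try (B,hash)→2900, (A,merge)→3750, (B,merge)→3850, (A,hash)→4300, (B,nl_idx)→9750, (A,nl)→37650 …(+1); best=2900 via (B,hash)
  {ADE}: card=4000; try (D,merge)→5620, (D,hash)→8260, (E,hash)→17780, (D,nl)→32980, (E,nl_idx)→83800, (E,merge)→192580 …(+1); best=5620 via (D,merge)
  {ACD}: card=62500; try (D,hash)→9550, (C,hash)→17900, (D,merge)→20100, (C,nl_idx)→142300, (C,merge)→192650, (D,nl)→501100 …(+1); best=9550 via (D,hash)
  {ABD}: card=375000; try (D,hash)→17600, (B,hash)→19700, (D,merge)→111900, (B,merge)→193650, (B,nl_idx)→479800, (B,nl)→1879800 …(+1); best=17600 via (D,hash)
  {ACE}: card=400; try (C,hash)→1660, (C,nl_idx)→1860, (C,merge)→1970, (E,hash)→2830, (C,nl)→4980, (E,nl_idx)→9000 …(+2); best=1660 via (C,hash)
  {ABE}: card=2400; try (B,merge)→2970, (B,hash)→3460, (B,nl_idx)→4020, (E,hash)→10880, (B,nl)→12980, (E,nl_idx)→50300 …(+2); best=2970 via (B,merge)
  {ABC}: card=37500; try (B,hash)→4750, (C,hash)→11000, (B,merge)→17450, (B,nl_idx)→48600, (C,nl_idx)→85400, (C,merge)→108250 …(+2); best=4750 via (B,hash)
  {ACDE}: card=20000; try (D,hash)→9260, (D,merge)→9660, (C,hash)→10220, (C,nl_idx)→49620, (C,merge)→57970, (E,hash)→72530 …(+5); best=9260 via (D,hash)
  {ABDE}: card=120000; try (B,hash)→12020, (D,hash)→12570, (D,merge)→38170, (B,merge)→58970, (B,nl_idx)→157620, (E,hash)→393080 …(+5); best=12020 via (B,hash)
  {ABCD}: card=1875000; try (D,hash)→49450, (B,hash)→74450, (C,hash)→393200, (D,merge)→646250, (B,merge)→1073400, (B,nl_idx)→2384550 …(+5); best=49450 via (D,hash)
  {ABCE}: card=12000; try (B,hash)→4460, (C,hash)→5970, (B,merge)→7010, (B,nl_idx)→16860, (C,nl_idx)→29370, (C,merge)→34520 …(+6); best=4460 via (B,hash)
  {ABCDE}: card=600000; try (D,hash)→23660, (B,hash)→31660, (C,hash)→132620, (D,merge)→188460, (B,merge)→330610, (B,nl_idx)→769260 …(+9); best=23660 via (D,hash)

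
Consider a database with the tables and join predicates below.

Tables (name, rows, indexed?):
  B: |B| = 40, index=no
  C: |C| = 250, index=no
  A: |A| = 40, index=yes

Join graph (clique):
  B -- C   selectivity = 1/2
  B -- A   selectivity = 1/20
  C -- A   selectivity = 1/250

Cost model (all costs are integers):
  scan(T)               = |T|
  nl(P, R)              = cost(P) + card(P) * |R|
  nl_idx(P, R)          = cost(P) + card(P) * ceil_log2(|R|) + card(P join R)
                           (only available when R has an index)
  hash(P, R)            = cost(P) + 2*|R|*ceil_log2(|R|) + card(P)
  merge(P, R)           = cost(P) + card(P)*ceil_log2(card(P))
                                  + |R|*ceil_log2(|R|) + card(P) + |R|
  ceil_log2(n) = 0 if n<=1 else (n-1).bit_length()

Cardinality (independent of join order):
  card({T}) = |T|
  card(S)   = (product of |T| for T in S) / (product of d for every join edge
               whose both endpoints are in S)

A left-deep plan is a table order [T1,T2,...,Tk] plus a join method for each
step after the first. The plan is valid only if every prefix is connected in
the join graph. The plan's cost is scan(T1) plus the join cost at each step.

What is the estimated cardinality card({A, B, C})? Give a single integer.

Tables in S: A(40), B(40), C(250)
Edges inside S: B-C(d=2), B-A(d=20), C-A(d=250)
numerator = 40 * 40 * 250 = 400000
denominator = 2 * 20 * 250 = 10000
card(S) = 400000 / 10000 = 40

40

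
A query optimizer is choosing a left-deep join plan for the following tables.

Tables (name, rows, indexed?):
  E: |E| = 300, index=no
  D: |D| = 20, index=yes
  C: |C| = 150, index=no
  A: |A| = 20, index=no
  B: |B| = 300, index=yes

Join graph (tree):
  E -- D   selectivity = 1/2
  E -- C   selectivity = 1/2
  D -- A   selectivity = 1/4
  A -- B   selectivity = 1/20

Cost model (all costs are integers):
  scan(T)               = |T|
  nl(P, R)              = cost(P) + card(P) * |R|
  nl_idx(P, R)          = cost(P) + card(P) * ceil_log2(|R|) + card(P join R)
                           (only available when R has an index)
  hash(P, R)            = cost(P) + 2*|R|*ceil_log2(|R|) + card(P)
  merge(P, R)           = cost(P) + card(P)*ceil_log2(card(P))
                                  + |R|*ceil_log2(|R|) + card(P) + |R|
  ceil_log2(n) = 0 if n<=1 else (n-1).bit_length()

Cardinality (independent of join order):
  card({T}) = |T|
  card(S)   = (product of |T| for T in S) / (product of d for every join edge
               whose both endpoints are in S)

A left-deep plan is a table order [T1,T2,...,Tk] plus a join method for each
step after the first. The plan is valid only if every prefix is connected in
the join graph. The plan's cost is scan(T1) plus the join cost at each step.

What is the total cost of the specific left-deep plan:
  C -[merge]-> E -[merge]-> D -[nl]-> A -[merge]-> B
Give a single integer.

step 1: scan C: cost=150, card=150
step 2: join E via merge
    card(P join E) = 150*300/(2) = 22500
    cost = 150 + 150*8 + 300*9 + 150 + 300 = 4500
step 3: join D via merge
    card(P join D) = 22500*20/(2) = 225000
    cost = 4500 + 22500*15 + 20*5 + 22500 + 20 = 364620
step 4: join A via nl
    card(P join A) = 225000*20/(4) = 1125000
    cost = 364620 + 225000*20 = 4864620
step 5: join B via merge
    card(P join B) = 1125000*300/(20) = 16875000
    cost = 4864620 + 1125000*21 + 300*9 + 1125000 + 300 = 29617620

29617620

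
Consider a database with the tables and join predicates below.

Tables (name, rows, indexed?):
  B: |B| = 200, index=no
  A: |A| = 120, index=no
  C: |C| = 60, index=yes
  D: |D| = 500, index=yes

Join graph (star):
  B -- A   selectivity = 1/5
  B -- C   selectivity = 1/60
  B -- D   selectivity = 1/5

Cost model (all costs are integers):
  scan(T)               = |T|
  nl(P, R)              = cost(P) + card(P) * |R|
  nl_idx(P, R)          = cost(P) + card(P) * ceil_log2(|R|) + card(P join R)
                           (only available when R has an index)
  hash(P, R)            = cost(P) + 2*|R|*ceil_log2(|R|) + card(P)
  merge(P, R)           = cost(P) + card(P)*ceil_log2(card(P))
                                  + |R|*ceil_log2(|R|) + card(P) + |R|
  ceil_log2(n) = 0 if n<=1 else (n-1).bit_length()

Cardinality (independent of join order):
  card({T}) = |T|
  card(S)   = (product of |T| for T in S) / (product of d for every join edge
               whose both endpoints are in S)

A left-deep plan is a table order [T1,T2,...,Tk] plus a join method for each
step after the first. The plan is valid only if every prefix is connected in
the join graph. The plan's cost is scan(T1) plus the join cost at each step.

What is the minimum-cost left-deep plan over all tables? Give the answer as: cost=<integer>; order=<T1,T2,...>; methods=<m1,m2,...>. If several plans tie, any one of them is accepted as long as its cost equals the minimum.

cost=16800; order=B,C,A,D; methods=hash,hash,hash

Selinger DP (subsets sized 1..n):
  {B}: scan cost=200, card=200
  {A}: scan cost=120, card=120
  {C}: scan cost=60, card=60
  {D}: scan cost=500, card=500
  {AB}: card=4800; try (A,hash)→2080, (B,merge)→2880, (A,merge)→2960, (B,hash)→3440, (B,nl)→24120, (A,nl)→24200; best=2080 via (A,hash)
  {BC}: card=200; try (C,hash)→1120, (C,nl_idx)→1600, (B,merge)→2280, (C,merge)→2420, (B,hash)→3320, (B,nl)→12060 …(+1); best=1120 via (C,hash)
  {BD}: card=20000; try (B,hash)→4200, (D,merge)→7000, (B,merge)→7300, (D,hash)→9400, (D,nl_idx)→22000, (D,nl)→100200 …(+1); best=4200 via (B,hash)
  {ABC}: card=4800; try (A,hash)→3000, (A,merge)→3880, (C,hash)→7600, (A,nl)→25120, (C,nl_idx)→35680, (C,merge)→69700 …(+1); best=3000 via (A,hash)
  {ABD}: card=480000; try (D,hash)→15880, (A,hash)→25880, (D,merge)→74280, (A,merge)→325160, (D,nl_idx)→525280, (D,nl)→2402080 …(+1); best=15880 via (D,hash)
  {BCD}: card=20000; try (D,merge)→7920, (D,hash)→10320, (D,nl_idx)→22920, (C,hash)→24920, (D,nl)→101120, (C,nl_idx)→144200 …(+2); best=7920 via (D,merge)
  {ABCD}: card=480000; try (D,hash)→16800, (A,hash)→29600, (D,merge)→75200, (A,merge)→328880, (C,hash)→496600, (D,nl_idx)→526200 …(+5); best=16800 via (D,hash)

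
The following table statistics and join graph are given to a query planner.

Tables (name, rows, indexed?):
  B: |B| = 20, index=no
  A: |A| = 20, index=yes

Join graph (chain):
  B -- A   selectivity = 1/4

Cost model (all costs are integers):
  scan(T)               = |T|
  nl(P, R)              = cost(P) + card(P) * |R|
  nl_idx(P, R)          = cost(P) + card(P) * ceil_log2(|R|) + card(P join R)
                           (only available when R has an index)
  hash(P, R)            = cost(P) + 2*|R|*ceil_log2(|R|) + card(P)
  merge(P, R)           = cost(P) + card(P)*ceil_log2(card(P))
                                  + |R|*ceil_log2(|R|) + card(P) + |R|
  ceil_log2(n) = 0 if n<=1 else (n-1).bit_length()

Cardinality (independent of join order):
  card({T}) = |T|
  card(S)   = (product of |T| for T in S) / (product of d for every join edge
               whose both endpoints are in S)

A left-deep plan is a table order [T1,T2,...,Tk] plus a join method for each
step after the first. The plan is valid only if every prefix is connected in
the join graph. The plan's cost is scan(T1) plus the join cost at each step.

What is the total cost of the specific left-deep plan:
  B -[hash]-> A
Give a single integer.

240

step 1: scan B: cost=20, card=20
step 2: join A via hash
    card(P join A) = 20*20/(4) = 100
    cost = 20 + 2*20*5 + 20 = 240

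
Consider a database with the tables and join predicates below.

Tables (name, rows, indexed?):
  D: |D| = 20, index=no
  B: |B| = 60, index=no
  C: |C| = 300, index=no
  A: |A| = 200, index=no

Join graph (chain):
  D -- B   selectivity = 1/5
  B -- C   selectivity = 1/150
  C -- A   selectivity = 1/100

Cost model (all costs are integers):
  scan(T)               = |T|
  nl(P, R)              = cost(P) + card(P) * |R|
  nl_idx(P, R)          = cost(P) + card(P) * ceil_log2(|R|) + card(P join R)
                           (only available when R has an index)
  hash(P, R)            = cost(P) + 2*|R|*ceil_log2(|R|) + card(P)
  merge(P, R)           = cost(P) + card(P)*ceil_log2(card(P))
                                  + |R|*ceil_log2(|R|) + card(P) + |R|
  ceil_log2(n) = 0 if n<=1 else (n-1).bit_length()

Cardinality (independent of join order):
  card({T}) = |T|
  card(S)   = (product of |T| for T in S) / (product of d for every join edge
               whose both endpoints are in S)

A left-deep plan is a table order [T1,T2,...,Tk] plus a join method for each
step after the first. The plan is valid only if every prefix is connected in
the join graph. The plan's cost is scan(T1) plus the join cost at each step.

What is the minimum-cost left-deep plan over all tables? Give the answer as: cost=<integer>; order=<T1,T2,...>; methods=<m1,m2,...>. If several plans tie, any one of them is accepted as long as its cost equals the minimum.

cost=4520; order=C,B,A,D; methods=hash,merge,hash

Selinger DP (subsets sized 1..n):
  {D}: scan cost=20, card=20
  {B}: scan cost=60, card=60
  {C}: scan cost=300, card=300
  {A}: scan cost=200, card=200
  {BD}: card=240; try (D,hash)→320, (B,merge)→560, (D,merge)→600, (B,hash)→760, (B,nl)→1220, (D,nl)→1260; best=320 via (D,hash)
  {BC}: card=120; try (B,hash)→1320, (C,merge)→3480, (B,merge)→3720, (C,hash)→5520, (C,nl)→18060, (B,nl)→18300; best=1320 via (B,hash)
  {AC}: card=600; try (A,hash)→3800, (C,merge)→5000, (A,merge)→5100, (C,hash)→5800, (C,nl)→60200, (A,nl)→60300; best=3800 via (A,hash)
  {BCD}: card=480; try (D,hash)→1640, (D,merge)→2400, (D,nl)→3720, (C,merge)→5480, (C,hash)→5960, (C,nl)→72320; best=1640 via (D,hash)
  {ABC}: card=240; try (A,merge)→4080, (A,hash)→4640, (B,hash)→5120, (B,merge)→10820, (A,nl)→25320, (B,nl)→39800; best=4080 via (A,merge)
  {ABCD}: card=960; try (D,hash)→4520, (A,hash)→5320, (D,merge)→6360, (A,merge)→8240, (D,nl)→8880, (A,nl)→97640; best=4520 via (D,hash)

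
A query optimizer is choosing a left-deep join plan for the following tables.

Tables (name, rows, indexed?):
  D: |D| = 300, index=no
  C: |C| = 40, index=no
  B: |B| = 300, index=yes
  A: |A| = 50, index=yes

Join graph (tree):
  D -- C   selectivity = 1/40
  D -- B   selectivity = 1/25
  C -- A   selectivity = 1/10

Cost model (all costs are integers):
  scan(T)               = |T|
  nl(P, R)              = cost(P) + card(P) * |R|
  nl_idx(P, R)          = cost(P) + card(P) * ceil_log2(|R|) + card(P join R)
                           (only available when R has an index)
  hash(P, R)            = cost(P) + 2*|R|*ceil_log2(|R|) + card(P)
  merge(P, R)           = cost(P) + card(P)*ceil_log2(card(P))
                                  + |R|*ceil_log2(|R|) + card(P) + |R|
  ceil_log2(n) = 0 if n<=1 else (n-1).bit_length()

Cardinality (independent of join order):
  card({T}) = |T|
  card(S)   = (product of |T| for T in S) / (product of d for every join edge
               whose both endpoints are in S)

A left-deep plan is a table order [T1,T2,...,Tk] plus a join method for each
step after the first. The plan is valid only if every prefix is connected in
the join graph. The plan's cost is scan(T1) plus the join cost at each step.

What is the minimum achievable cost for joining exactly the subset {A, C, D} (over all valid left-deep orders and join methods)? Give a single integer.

Selinger DP over subsets of {A,C,D}:
  {D}: scan cost=300, card=300
  {C}: scan cost=40, card=40
  {A}: scan cost=50, card=50
  {CD}: card=300; try (C,hash)→1080, (D,merge)→3320, (C,merge)→3580, (D,hash)→5480, (D,nl)→12040, (C,nl)→12300; best=1080 via (C,hash)
  {AC}: card=200; try (A,nl_idx)→480, (C,hash)→580, (A,merge)→670, (C,merge)→680, (A,hash)→680, (A,nl)→2040 …(+1); best=480 via (A,nl_idx)
  {ACD}: card=1500; try (A,hash)→1980, (A,nl_idx)→4380, (A,merge)→4430, (D,merge)→5280, (D,hash)→6080, (A,nl)→16080 …(+1); best=1980 via (A,hash)

1980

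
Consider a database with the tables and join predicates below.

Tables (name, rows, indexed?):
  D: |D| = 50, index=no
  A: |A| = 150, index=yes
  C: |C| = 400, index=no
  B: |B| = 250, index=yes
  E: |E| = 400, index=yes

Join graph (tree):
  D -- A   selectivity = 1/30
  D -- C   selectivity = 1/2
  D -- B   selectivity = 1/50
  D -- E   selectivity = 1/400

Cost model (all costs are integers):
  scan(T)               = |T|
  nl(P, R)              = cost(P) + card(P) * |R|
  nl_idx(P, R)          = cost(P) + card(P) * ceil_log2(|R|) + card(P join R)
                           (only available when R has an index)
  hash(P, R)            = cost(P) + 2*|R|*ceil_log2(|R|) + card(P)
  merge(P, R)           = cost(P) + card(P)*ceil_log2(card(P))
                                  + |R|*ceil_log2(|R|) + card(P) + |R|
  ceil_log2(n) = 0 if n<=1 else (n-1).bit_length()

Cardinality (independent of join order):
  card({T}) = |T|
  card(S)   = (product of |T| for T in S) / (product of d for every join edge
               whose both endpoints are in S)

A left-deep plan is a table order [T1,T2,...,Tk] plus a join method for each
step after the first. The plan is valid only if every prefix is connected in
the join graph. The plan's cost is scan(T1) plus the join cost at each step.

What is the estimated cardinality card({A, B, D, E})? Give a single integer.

Tables in S: A(150), B(250), D(50), E(400)
Edges inside S: D-A(d=30), D-B(d=50), D-E(d=400)
numerator = 150 * 250 * 50 * 400 = 750000000
denominator = 30 * 50 * 400 = 600000
card(S) = 750000000 / 600000 = 1250

1250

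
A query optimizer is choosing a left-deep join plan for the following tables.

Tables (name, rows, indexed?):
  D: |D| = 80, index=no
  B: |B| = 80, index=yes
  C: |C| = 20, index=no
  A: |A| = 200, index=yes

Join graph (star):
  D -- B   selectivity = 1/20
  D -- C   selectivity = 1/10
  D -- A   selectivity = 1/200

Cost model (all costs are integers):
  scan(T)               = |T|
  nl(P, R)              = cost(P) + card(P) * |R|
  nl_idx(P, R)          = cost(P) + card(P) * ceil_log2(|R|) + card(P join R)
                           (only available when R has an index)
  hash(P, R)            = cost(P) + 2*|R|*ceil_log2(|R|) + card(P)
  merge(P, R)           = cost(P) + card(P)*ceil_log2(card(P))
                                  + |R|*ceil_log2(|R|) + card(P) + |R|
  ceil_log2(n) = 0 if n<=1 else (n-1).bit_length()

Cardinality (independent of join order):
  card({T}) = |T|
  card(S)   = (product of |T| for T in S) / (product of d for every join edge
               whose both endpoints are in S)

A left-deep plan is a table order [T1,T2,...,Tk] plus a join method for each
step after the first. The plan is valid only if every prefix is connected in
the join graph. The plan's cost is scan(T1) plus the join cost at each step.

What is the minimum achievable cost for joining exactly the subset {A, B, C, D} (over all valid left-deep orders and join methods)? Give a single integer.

2200

Selinger DP over subsets of {A,B,C,D}:
  {D}: scan cost=80, card=80
  {B}: scan cost=80, card=80
  {C}: scan cost=20, card=20
  {A}: scan cost=200, card=200
  {BD}: card=320; try (B,nl_idx)→960, (D,hash)→1280, (B,hash)→1280, (D,merge)→1360, (B,merge)→1360, (D,nl)→6480 …(+1); best=960 via (B,nl_idx)
  {CD}: card=160; try (C,hash)→360, (D,merge)→780, (C,merge)→840, (D,hash)→1160, (D,nl)→1620, (C,nl)→1680; best=360 via (C,hash)
  {AD}: card=80; try (A,nl_idx)→800, (D,hash)→1520, (A,merge)→2520, (D,merge)→2640, (A,hash)→3360, (A,nl)→16080 …(+1); best=800 via (A,nl_idx)
  {BCD}: card=640; try (C,hash)→1480, (B,hash)→1640, (B,nl_idx)→2120, (B,merge)→2440, (C,merge)→4280, (C,nl)→7360 …(+1); best=1480 via (C,hash)
  {ABD}: card=320; try (B,nl_idx)→1680, (B,hash)→2000, (B,merge)→2080, (A,nl_idx)→3840, (A,hash)→4480, (A,merge)→5960 …(+2); best=1680 via (B,nl_idx)
  {ACD}: card=160; try (C,hash)→1080, (C,merge)→1560, (A,nl_idx)→1800, (C,nl)→2400, (A,merge)→3600, (A,hash)→3720 …(+1); best=1080 via (C,hash)
  {ABCD}: card=640; try (C,hash)→2200, (B,hash)→2360, (B,nl_idx)→2840, (B,merge)→3160, (C,merge)→5000, (A,hash)→5320 …(+5); best=2200 via (C,hash)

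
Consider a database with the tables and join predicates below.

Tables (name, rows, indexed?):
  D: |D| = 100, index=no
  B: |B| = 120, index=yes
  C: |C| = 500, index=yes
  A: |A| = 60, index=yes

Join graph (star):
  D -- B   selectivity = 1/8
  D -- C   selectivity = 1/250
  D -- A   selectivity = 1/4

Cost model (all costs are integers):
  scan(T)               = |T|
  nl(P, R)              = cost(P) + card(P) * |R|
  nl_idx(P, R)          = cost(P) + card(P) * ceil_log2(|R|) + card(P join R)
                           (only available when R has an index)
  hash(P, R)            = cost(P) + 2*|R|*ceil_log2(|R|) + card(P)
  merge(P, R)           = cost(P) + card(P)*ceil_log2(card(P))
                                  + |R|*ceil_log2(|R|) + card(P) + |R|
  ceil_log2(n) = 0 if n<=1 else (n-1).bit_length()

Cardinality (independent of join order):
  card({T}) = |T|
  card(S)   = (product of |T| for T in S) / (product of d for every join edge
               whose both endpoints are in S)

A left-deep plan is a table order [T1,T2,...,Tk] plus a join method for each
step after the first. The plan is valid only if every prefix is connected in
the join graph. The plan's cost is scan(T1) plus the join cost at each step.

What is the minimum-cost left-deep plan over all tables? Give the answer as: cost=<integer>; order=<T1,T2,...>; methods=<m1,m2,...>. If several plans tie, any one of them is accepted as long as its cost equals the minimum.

cost=6800; order=D,C,A,B; methods=nl_idx,hash,hash

Selinger DP (subsets sized 1..n):
  {D}: scan cost=100, card=100
  {B}: scan cost=120, card=120
  {C}: scan cost=500, card=500
  {A}: scan cost=60, card=60
  {BD}: card=1500; try (D,hash)→1640, (B,merge)→1860, (D,merge)→1880, (B,hash)→1880, (B,nl_idx)→2300, (B,nl)→12100 …(+1); best=1640 via (D,hash)
  {CD}: card=200; try (C,nl_idx)→1200, (D,hash)→2400, (C,merge)→5900, (D,merge)→6300, (C,hash)→9200, (C,nl)→50100 …(+1); best=1200 via (C,nl_idx)
  {AD}: card=1500; try (A,hash)→920, (D,merge)→1280, (A,merge)→1320, (D,hash)→1520, (A,nl_idx)→2200, (D,nl)→6060 …(+1); best=920 via (A,hash)
  {BCD}: card=3000; try (B,hash)→3080, (B,merge)→3960, (B,nl_idx)→5600, (C,hash)→12140, (C,nl_idx)→18140, (C,merge)→24640 …(+2); best=3080 via (B,hash)
  {ABD}: card=22500; try (A,hash)→3860, (B,hash)→4100, (B,merge)→19880, (A,merge)→20060, (A,nl_idx)→33140, (B,nl_idx)→33920 …(+2); best=3860 via (A,hash)
  {ACD}: card=3000; try (A,hash)→2120, (A,merge)→3420, (A,nl_idx)→5400, (C,hash)→11420, (A,nl)→13200, (C,nl_idx)→17420 …(+2); best=2120 via (A,hash)
  {ABCD}: card=45000; try (B,hash)→6800, (A,hash)→6800, (C,hash)→35360, (B,merge)→42080, (A,merge)→42500, (A,nl_idx)→66080 …(+6); best=6800 via (B,hash)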